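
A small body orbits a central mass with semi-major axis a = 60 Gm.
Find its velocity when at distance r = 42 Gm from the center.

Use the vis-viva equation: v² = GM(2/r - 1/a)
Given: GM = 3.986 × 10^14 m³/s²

Convert to SI: a = 60 Gm = 6e+10 m; r = 42 Gm = 4.2e+10 m.
Vis-viva: v = √(GM · (2/r − 1/a)).
2/r − 1/a = 2/4.2e+10 − 1/6e+10 = 3.09524e-11 m⁻¹.
v = √(3.986e+14 · 3.09524e-11) m/s ≈ 111.1 m/s = 111.1 m/s.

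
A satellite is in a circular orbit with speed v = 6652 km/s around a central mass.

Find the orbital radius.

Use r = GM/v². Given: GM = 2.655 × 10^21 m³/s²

Convert to SI: v = 6652 km/s = 6.652e+06 m/s.
For a circular orbit, v² = GM / r, so r = GM / v².
r = 2.655e+21 / (6.652e+06)² m ≈ 6e+07 m = 60 Mm.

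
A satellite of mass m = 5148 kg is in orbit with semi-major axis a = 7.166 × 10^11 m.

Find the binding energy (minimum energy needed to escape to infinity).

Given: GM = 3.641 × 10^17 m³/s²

Total orbital energy is E = −GMm/(2a); binding energy is E_bind = −E = GMm/(2a).
E_bind = 3.641e+17 · 5148 / (2 · 7.166e+11) J ≈ 1.308e+09 J = 1.308 GJ.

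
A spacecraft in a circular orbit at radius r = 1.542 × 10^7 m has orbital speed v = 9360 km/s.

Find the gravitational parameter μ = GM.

Convert to SI: v = 9360 km/s = 9.36e+06 m/s.
For a circular orbit v² = GM/r, so GM = v² · r.
GM = (9.36e+06)² · 1.542e+07 m³/s² ≈ 1.351e+21 m³/s² = 1.351 × 10^21 m³/s².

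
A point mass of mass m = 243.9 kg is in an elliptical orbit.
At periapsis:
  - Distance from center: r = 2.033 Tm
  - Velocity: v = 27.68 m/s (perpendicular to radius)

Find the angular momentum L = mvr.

Convert to SI: r = 2.033 Tm = 2.033e+12 m.
Since v is perpendicular to r, L = m · v · r.
L = 243.9 · 27.68 · 2.033e+12 kg·m²/s ≈ 1.373e+16 kg·m²/s.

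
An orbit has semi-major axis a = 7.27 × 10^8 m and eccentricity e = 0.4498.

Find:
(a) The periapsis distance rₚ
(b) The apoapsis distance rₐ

(a) rₚ = a(1 − e) = 7.27e+08 · (1 − 0.4498) = 7.27e+08 · 0.5502 ≈ 4e+08 m = 4 × 10^8 m.
(b) rₐ = a(1 + e) = 7.27e+08 · (1 + 0.4498) = 7.27e+08 · 1.4498 ≈ 1.054e+09 m = 1.054 × 10^9 m.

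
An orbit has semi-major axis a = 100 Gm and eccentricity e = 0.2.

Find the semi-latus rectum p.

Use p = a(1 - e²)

Convert to SI: a = 100 Gm = 1e+11 m.
p = a (1 − e²).
p = 1e+11 · (1 − (0.2)²) = 1e+11 · 0.96 ≈ 9.6e+10 m = 96 Gm.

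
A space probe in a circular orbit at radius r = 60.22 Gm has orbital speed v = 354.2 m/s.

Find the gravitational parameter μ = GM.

Convert to SI: r = 60.22 Gm = 6.022e+10 m.
For a circular orbit v² = GM/r, so GM = v² · r.
GM = (354.2)² · 6.022e+10 m³/s² ≈ 7.555e+15 m³/s² = 7.555 × 10^15 m³/s².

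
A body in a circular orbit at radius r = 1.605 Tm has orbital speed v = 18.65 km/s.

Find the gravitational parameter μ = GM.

Convert to SI: r = 1.605 Tm = 1.605e+12 m; v = 18.65 km/s = 18650 m/s.
For a circular orbit v² = GM/r, so GM = v² · r.
GM = (18650)² · 1.605e+12 m³/s² ≈ 5.583e+20 m³/s² = 5.583 × 10^20 m³/s².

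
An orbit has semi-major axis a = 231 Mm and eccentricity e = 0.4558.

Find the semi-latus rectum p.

Convert to SI: a = 231 Mm = 2.31e+08 m.
p = a (1 − e²).
p = 2.31e+08 · (1 − (0.4558)²) = 2.31e+08 · 0.792246 ≈ 1.83e+08 m = 183 Mm.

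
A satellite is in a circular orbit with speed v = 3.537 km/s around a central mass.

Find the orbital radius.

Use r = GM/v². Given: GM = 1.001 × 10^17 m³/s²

Convert to SI: v = 3.537 km/s = 3537 m/s.
For a circular orbit, v² = GM / r, so r = GM / v².
r = 1.001e+17 / (3537)² m ≈ 8.001e+09 m = 8.001 Gm.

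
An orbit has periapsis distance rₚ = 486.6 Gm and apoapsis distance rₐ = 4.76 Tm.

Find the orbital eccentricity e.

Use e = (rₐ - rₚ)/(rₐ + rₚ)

Convert to SI: rₚ = 486.6 Gm = 4.866e+11 m; rₐ = 4.76 Tm = 4.76e+12 m.
e = (rₐ − rₚ) / (rₐ + rₚ).
e = (4.76e+12 − 4.866e+11) / (4.76e+12 + 4.866e+11) = 4.2734e+12 / 5.2466e+12 ≈ 0.8145.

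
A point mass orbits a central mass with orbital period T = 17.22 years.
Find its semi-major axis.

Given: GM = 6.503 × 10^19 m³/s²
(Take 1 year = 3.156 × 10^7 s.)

Convert to SI: T = 17.22 years = 5.43463e+08 s.
Invert Kepler's third law: a = (GM · T² / (4π²))^(1/3).
Substituting T = 5.43463e+08 s and GM = 6.503e+19 m³/s²:
a = (6.503e+19 · (5.43463e+08)² / (4π²))^(1/3) m
a ≈ 7.865e+11 m = 786.5 Gm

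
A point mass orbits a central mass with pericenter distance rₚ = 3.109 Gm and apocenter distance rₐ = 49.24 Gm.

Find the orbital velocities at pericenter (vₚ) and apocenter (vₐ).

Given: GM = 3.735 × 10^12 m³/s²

Convert to SI: rₚ = 3.109 Gm = 3.109e+09 m; rₐ = 49.24 Gm = 4.924e+10 m.
Use the vis-viva equation v² = GM(2/r − 1/a) with a = (rₚ + rₐ)/2 = (3.109e+09 + 4.924e+10)/2 = 2.61745e+10 m.
vₚ = √(GM · (2/rₚ − 1/a)) = √(3.735e+12 · (2/3.109e+09 − 1/2.61745e+10)) m/s ≈ 47.54 m/s = 47.54 m/s.
vₐ = √(GM · (2/rₐ − 1/a)) = √(3.735e+12 · (2/4.924e+10 − 1/2.61745e+10)) m/s ≈ 3.002 m/s = 3.002 m/s.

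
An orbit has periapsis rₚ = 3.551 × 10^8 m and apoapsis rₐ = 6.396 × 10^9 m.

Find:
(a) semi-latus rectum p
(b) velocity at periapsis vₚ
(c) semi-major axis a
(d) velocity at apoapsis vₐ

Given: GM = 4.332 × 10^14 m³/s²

(a) From a = (rₚ + rₐ)/2 = 3.37555e+09 m and e = (rₐ − rₚ)/(rₐ + rₚ) = 0.894802, p = a(1 − e²) = 3.37555e+09 · (1 − (0.894802)²) ≈ 6.728e+08 m
(b) With a = (rₚ + rₐ)/2 = 3.37555e+09 m, vₚ = √(GM (2/rₚ − 1/a)) = √(4.332e+14 · (2/3.551e+08 − 1/3.37555e+09)) m/s ≈ 1520 m/s
(c) a = (rₚ + rₐ)/2 = (3.551e+08 + 6.396e+09)/2 ≈ 3.376e+09 m
(d) With a = (rₚ + rₐ)/2 = 3.37555e+09 m, vₐ = √(GM (2/rₐ − 1/a)) = √(4.332e+14 · (2/6.396e+09 − 1/3.37555e+09)) m/s ≈ 84.41 m/s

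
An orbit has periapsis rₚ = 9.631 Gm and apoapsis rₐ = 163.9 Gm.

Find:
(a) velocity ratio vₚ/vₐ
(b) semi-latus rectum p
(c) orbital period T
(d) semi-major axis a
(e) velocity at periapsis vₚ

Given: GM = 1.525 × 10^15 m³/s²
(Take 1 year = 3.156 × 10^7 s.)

Convert to SI: rₚ = 9.631 Gm = 9.631e+09 m; rₐ = 163.9 Gm = 1.639e+11 m.
(a) Conservation of angular momentum (rₚvₚ = rₐvₐ) gives vₚ/vₐ = rₐ/rₚ = 1.639e+11/9.631e+09 ≈ 17.02
(b) From a = (rₚ + rₐ)/2 = 8.67655e+10 m and e = (rₐ − rₚ)/(rₐ + rₚ) = 0.889, p = a(1 − e²) = 8.67655e+10 · (1 − (0.889)²) ≈ 1.819e+10 m
(c) With a = (rₚ + rₐ)/2 = 8.67655e+10 m, T = 2π √(a³/GM) = 2π √((8.67655e+10)³/1.525e+15) s ≈ 4.112e+09 s
(d) a = (rₚ + rₐ)/2 = (9.631e+09 + 1.639e+11)/2 ≈ 8.677e+10 m
(e) With a = (rₚ + rₐ)/2 = 8.67655e+10 m, vₚ = √(GM (2/rₚ − 1/a)) = √(1.525e+15 · (2/9.631e+09 − 1/8.67655e+10)) m/s ≈ 546.9 m/s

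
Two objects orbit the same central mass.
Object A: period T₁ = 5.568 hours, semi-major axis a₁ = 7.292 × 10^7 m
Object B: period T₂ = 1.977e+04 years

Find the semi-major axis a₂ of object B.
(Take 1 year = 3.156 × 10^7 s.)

Convert to SI: T₁ = 5.568 hours = 20044.8 s; T₂ = 1.977e+04 years = 6.23941e+11 s.
Kepler's third law: (T₁/T₂)² = (a₁/a₂)³ ⇒ a₂ = a₁ · (T₂/T₁)^(2/3).
T₂/T₁ = 6.23941e+11 / 20044.8 = 3.11273e+07.
a₂ = 7.292e+07 · (3.11273e+07)^(2/3) m ≈ 7.216e+12 m = 7.216 × 10^12 m.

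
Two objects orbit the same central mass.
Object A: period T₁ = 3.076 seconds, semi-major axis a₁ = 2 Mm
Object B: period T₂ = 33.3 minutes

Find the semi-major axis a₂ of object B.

Convert to SI: a₁ = 2 Mm = 2e+06 m; T₂ = 33.3 minutes = 1998 s.
Kepler's third law: (T₁/T₂)² = (a₁/a₂)³ ⇒ a₂ = a₁ · (T₂/T₁)^(2/3).
T₂/T₁ = 1998 / 3.076 = 649.545.
a₂ = 2e+06 · (649.545)^(2/3) m ≈ 1.5e+08 m = 150 Mm.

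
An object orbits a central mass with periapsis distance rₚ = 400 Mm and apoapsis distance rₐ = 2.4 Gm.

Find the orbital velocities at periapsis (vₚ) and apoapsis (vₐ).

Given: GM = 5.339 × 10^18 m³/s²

Convert to SI: rₚ = 400 Mm = 4e+08 m; rₐ = 2.4 Gm = 2.4e+09 m.
Use the vis-viva equation v² = GM(2/r − 1/a) with a = (rₚ + rₐ)/2 = (4e+08 + 2.4e+09)/2 = 1.4e+09 m.
vₚ = √(GM · (2/rₚ − 1/a)) = √(5.339e+18 · (2/4e+08 − 1/1.4e+09)) m/s ≈ 1.513e+05 m/s = 151.3 km/s.
vₐ = √(GM · (2/rₐ − 1/a)) = √(5.339e+18 · (2/2.4e+09 − 1/1.4e+09)) m/s ≈ 2.521e+04 m/s = 25.21 km/s.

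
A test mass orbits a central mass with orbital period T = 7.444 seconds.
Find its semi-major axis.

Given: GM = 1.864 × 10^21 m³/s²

Invert Kepler's third law: a = (GM · T² / (4π²))^(1/3).
Substituting T = 7.444 s and GM = 1.864e+21 m³/s²:
a = (1.864e+21 · (7.444)² / (4π²))^(1/3) m
a ≈ 1.378e+07 m = 13.78 Mm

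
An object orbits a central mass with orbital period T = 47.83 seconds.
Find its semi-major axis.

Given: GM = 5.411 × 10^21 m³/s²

Invert Kepler's third law: a = (GM · T² / (4π²))^(1/3).
Substituting T = 47.83 s and GM = 5.411e+21 m³/s²:
a = (5.411e+21 · (47.83)² / (4π²))^(1/3) m
a ≈ 6.794e+07 m = 67.94 Mm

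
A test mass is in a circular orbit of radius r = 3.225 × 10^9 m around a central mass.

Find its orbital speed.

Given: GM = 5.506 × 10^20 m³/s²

For a circular orbit, gravity supplies the centripetal force, so v = √(GM / r).
v = √(5.506e+20 / 3.225e+09) m/s ≈ 4.132e+05 m/s = 413.2 km/s.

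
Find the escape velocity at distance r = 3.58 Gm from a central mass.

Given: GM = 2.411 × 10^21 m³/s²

Convert to SI: r = 3.58 Gm = 3.58e+09 m.
Escape velocity comes from setting total energy to zero: ½v² − GM/r = 0 ⇒ v_esc = √(2GM / r).
v_esc = √(2 · 2.411e+21 / 3.58e+09) m/s ≈ 1.161e+06 m/s = 1161 km/s.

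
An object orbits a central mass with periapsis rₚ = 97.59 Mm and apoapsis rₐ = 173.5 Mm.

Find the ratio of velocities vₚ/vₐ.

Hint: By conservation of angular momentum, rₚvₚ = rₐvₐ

Convert to SI: rₚ = 97.59 Mm = 9.759e+07 m; rₐ = 173.5 Mm = 1.735e+08 m.
Conservation of angular momentum gives rₚvₚ = rₐvₐ, so vₚ/vₐ = rₐ/rₚ.
vₚ/vₐ = 1.735e+08 / 9.759e+07 ≈ 1.778.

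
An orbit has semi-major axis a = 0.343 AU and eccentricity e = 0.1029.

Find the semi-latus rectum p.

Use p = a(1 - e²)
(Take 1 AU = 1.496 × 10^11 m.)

Convert to SI: a = 0.343 AU = 5.13128e+10 m.
p = a (1 − e²).
p = 5.13128e+10 · (1 − (0.1029)²) = 5.13128e+10 · 0.989412 ≈ 5.077e+10 m = 0.3394 AU.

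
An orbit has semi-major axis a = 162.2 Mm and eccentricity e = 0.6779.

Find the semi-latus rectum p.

Convert to SI: a = 162.2 Mm = 1.622e+08 m.
p = a (1 − e²).
p = 1.622e+08 · (1 − (0.6779)²) = 1.622e+08 · 0.540452 ≈ 8.766e+07 m = 87.66 Mm.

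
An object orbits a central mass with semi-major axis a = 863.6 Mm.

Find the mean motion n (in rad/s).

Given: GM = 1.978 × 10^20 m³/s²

Convert to SI: a = 863.6 Mm = 8.636e+08 m.
n = √(GM / a³).
n = √(1.978e+20 / (8.636e+08)³) rad/s ≈ 0.0005542 rad/s.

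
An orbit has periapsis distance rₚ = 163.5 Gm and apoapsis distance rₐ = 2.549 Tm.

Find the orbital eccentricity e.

Convert to SI: rₚ = 163.5 Gm = 1.635e+11 m; rₐ = 2.549 Tm = 2.549e+12 m.
e = (rₐ − rₚ) / (rₐ + rₚ).
e = (2.549e+12 − 1.635e+11) / (2.549e+12 + 1.635e+11) = 2.3855e+12 / 2.7125e+12 ≈ 0.8794.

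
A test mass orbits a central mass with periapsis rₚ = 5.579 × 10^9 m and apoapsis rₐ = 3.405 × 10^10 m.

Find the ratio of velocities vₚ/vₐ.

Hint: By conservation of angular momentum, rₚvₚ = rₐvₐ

Conservation of angular momentum gives rₚvₚ = rₐvₐ, so vₚ/vₐ = rₐ/rₚ.
vₚ/vₐ = 3.405e+10 / 5.579e+09 ≈ 6.103.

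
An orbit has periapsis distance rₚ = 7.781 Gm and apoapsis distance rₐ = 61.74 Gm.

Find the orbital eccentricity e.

Convert to SI: rₚ = 7.781 Gm = 7.781e+09 m; rₐ = 61.74 Gm = 6.174e+10 m.
e = (rₐ − rₚ) / (rₐ + rₚ).
e = (6.174e+10 − 7.781e+09) / (6.174e+10 + 7.781e+09) = 5.3959e+10 / 6.9521e+10 ≈ 0.7762.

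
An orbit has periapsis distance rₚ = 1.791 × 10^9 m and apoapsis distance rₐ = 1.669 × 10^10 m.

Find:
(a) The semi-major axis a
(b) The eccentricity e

(a) a = (rₚ + rₐ) / 2 = (1.791e+09 + 1.669e+10) / 2 ≈ 9.24e+09 m = 9.241 × 10^9 m.
(b) e = (rₐ − rₚ) / (rₐ + rₚ) = (1.669e+10 − 1.791e+09) / (1.669e+10 + 1.791e+09) ≈ 0.8062.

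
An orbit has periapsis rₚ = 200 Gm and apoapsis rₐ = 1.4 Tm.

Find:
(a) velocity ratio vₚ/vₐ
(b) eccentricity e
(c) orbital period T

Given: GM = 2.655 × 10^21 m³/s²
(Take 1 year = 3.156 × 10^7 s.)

Convert to SI: rₚ = 200 Gm = 2e+11 m; rₐ = 1.4 Tm = 1.4e+12 m.
(a) Conservation of angular momentum (rₚvₚ = rₐvₐ) gives vₚ/vₐ = rₐ/rₚ = 1.4e+12/2e+11 ≈ 7
(b) e = (rₐ − rₚ)/(rₐ + rₚ) = (1.4e+12 − 2e+11)/(1.4e+12 + 2e+11) ≈ 0.75
(c) With a = (rₚ + rₐ)/2 = 8e+11 m, T = 2π √(a³/GM) = 2π √((8e+11)³/2.655e+21) s ≈ 8.725e+07 s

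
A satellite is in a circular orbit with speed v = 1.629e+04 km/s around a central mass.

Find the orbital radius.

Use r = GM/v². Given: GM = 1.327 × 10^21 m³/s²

Convert to SI: v = 1.629e+04 km/s = 1.629e+07 m/s.
For a circular orbit, v² = GM / r, so r = GM / v².
r = 1.327e+21 / (1.629e+07)² m ≈ 5.001e+06 m = 5.001 Mm.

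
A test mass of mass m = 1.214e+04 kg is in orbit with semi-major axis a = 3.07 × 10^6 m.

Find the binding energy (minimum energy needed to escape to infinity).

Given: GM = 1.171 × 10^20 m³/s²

Total orbital energy is E = −GMm/(2a); binding energy is E_bind = −E = GMm/(2a).
E_bind = 1.171e+20 · 1.214e+04 / (2 · 3.07e+06) J ≈ 2.315e+17 J = 231.5 PJ.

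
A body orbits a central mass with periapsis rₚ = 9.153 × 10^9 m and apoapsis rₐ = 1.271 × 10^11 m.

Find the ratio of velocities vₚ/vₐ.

Conservation of angular momentum gives rₚvₚ = rₐvₐ, so vₚ/vₐ = rₐ/rₚ.
vₚ/vₐ = 1.271e+11 / 9.153e+09 ≈ 13.89.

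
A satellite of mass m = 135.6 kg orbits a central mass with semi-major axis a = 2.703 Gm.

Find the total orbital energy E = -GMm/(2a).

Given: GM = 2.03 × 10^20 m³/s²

Convert to SI: a = 2.703 Gm = 2.703e+09 m.
E = −GMm / (2a).
E = −2.03e+20 · 135.6 / (2 · 2.703e+09) J ≈ -5.092e+12 J = -5.092 TJ.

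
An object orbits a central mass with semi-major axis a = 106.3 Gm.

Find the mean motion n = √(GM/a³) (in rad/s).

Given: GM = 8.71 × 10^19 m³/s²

Convert to SI: a = 106.3 Gm = 1.063e+11 m.
n = √(GM / a³).
n = √(8.71e+19 / (1.063e+11)³) rad/s ≈ 2.693e-07 rad/s.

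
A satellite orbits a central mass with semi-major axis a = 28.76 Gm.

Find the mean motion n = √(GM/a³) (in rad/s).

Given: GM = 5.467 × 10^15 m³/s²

Convert to SI: a = 28.76 Gm = 2.876e+10 m.
n = √(GM / a³).
n = √(5.467e+15 / (2.876e+10)³) rad/s ≈ 1.516e-08 rad/s.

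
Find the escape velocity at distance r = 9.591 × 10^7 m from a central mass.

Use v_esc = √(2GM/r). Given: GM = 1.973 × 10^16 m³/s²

Escape velocity comes from setting total energy to zero: ½v² − GM/r = 0 ⇒ v_esc = √(2GM / r).
v_esc = √(2 · 1.973e+16 / 9.591e+07) m/s ≈ 2.028e+04 m/s = 20.28 km/s.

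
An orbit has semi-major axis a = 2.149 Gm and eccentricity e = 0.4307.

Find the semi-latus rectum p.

Convert to SI: a = 2.149 Gm = 2.149e+09 m.
p = a (1 − e²).
p = 2.149e+09 · (1 − (0.4307)²) = 2.149e+09 · 0.814498 ≈ 1.75e+09 m = 1.75 Gm.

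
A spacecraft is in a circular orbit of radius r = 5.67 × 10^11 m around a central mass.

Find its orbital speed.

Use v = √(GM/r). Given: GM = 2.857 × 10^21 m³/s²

For a circular orbit, gravity supplies the centripetal force, so v = √(GM / r).
v = √(2.857e+21 / 5.67e+11) m/s ≈ 7.098e+04 m/s = 70.98 km/s.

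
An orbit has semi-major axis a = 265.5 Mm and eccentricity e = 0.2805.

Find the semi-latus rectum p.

Convert to SI: a = 265.5 Mm = 2.655e+08 m.
p = a (1 − e²).
p = 2.655e+08 · (1 − (0.2805)²) = 2.655e+08 · 0.92132 ≈ 2.446e+08 m = 244.6 Mm.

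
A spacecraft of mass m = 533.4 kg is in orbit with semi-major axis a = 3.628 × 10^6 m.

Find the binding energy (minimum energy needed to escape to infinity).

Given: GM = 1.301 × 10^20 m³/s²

Total orbital energy is E = −GMm/(2a); binding energy is E_bind = −E = GMm/(2a).
E_bind = 1.301e+20 · 533.4 / (2 · 3.628e+06) J ≈ 9.564e+15 J = 9.564 PJ.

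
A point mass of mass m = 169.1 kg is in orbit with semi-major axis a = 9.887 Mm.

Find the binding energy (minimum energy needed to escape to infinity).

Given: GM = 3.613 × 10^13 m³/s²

Convert to SI: a = 9.887 Mm = 9.887e+06 m.
Total orbital energy is E = −GMm/(2a); binding energy is E_bind = −E = GMm/(2a).
E_bind = 3.613e+13 · 169.1 / (2 · 9.887e+06) J ≈ 3.09e+08 J = 309 MJ.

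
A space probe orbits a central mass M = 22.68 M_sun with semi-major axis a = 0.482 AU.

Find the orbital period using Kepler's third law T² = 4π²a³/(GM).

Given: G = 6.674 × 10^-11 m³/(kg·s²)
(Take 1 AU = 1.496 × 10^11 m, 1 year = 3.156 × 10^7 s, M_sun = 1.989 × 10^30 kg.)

Convert to SI: a = 0.482 AU = 7.21072e+10 m; M = 22.68 M_sun = 4.51105e+31 kg.
GM = G · M = 6.674e-11 · 4.51105e+31 = 3.01068e+21 m³/s².
Kepler's third law: T = 2π √(a³ / GM).
Substituting a = 7.21072e+10 m and GM = 3.01068e+21 m³/s²:
T = 2π √((7.21072e+10)³ / 3.01068e+21) s
T ≈ 2.217e+06 s = 0.07026 years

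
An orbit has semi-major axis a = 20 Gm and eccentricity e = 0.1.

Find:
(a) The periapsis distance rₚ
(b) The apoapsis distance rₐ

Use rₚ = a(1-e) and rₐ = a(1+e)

Convert to SI: a = 20 Gm = 2e+10 m.
(a) rₚ = a(1 − e) = 2e+10 · (1 − 0.1) = 2e+10 · 0.9 ≈ 1.8e+10 m = 18 Gm.
(b) rₐ = a(1 + e) = 2e+10 · (1 + 0.1) = 2e+10 · 1.1 ≈ 2.2e+10 m = 22 Gm.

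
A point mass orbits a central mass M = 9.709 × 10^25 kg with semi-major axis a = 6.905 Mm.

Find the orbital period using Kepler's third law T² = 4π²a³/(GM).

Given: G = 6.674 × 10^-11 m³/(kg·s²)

Convert to SI: a = 6.905 Mm = 6.905e+06 m.
GM = G · M = 6.674e-11 · 9.709e+25 = 6.47979e+15 m³/s².
Kepler's third law: T = 2π √(a³ / GM).
Substituting a = 6.905e+06 m and GM = 6.47979e+15 m³/s²:
T = 2π √((6.905e+06)³ / 6.47979e+15) s
T ≈ 1416 s = 23.6 minutes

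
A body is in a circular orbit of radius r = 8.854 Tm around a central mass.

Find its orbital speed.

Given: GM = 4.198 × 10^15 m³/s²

Convert to SI: r = 8.854 Tm = 8.854e+12 m.
For a circular orbit, gravity supplies the centripetal force, so v = √(GM / r).
v = √(4.198e+15 / 8.854e+12) m/s ≈ 21.77 m/s = 21.77 m/s.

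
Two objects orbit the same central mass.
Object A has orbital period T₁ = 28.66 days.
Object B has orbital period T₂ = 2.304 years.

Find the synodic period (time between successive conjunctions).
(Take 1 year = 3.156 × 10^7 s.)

Convert to SI: T₁ = 28.66 days = 2.47622e+06 s; T₂ = 2.304 years = 7.27142e+07 s.
T_syn = |T₁ · T₂ / (T₁ − T₂)|.
T_syn = |2.47622e+06 · 7.27142e+07 / (2.47622e+06 − 7.27142e+07)| s ≈ 2.564e+06 s = 29.67 days.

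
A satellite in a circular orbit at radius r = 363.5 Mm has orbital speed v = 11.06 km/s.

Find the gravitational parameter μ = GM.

Convert to SI: r = 363.5 Mm = 3.635e+08 m; v = 11.06 km/s = 11060 m/s.
For a circular orbit v² = GM/r, so GM = v² · r.
GM = (11060)² · 3.635e+08 m³/s² ≈ 4.446e+16 m³/s² = 4.446 × 10^16 m³/s².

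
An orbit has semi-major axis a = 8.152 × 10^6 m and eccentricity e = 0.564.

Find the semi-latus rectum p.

p = a (1 − e²).
p = 8.152e+06 · (1 − (0.564)²) = 8.152e+06 · 0.681904 ≈ 5.559e+06 m = 5.559 × 10^6 m.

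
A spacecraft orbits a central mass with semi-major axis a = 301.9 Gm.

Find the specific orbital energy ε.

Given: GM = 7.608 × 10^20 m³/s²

Convert to SI: a = 301.9 Gm = 3.019e+11 m.
ε = −GM / (2a).
ε = −7.608e+20 / (2 · 3.019e+11) J/kg ≈ -1.26e+09 J/kg = -1.26 GJ/kg.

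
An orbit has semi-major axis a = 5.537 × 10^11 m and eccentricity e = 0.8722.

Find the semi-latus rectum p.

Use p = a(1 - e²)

p = a (1 − e²).
p = 5.537e+11 · (1 − (0.8722)²) = 5.537e+11 · 0.239267 ≈ 1.325e+11 m = 1.325 × 10^11 m.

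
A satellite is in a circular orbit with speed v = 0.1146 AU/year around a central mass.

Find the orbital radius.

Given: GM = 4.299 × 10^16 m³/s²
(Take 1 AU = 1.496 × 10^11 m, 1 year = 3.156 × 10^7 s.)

Convert to SI: v = 0.1146 AU/year = 543.224 m/s.
For a circular orbit, v² = GM / r, so r = GM / v².
r = 4.299e+16 / (543.224)² m ≈ 1.457e+11 m = 0.9738 AU.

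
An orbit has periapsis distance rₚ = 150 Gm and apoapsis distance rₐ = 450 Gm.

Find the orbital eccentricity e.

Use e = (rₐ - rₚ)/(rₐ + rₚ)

Convert to SI: rₚ = 150 Gm = 1.5e+11 m; rₐ = 450 Gm = 4.5e+11 m.
e = (rₐ − rₚ) / (rₐ + rₚ).
e = (4.5e+11 − 1.5e+11) / (4.5e+11 + 1.5e+11) = 3e+11 / 6e+11 ≈ 0.5.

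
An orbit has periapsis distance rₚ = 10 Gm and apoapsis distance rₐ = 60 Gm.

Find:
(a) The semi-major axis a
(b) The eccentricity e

Convert to SI: rₚ = 10 Gm = 1e+10 m; rₐ = 60 Gm = 6e+10 m.
(a) a = (rₚ + rₐ) / 2 = (1e+10 + 6e+10) / 2 ≈ 3.5e+10 m = 35 Gm.
(b) e = (rₐ − rₚ) / (rₐ + rₚ) = (6e+10 − 1e+10) / (6e+10 + 1e+10) ≈ 0.7143.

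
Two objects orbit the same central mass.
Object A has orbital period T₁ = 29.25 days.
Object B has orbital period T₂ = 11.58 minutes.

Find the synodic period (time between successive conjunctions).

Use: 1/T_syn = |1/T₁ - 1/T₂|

Convert to SI: T₁ = 29.25 days = 2.5272e+06 s; T₂ = 11.58 minutes = 694.8 s.
T_syn = |T₁ · T₂ / (T₁ − T₂)|.
T_syn = |2.5272e+06 · 694.8 / (2.5272e+06 − 694.8)| s ≈ 695 s = 11.58 minutes.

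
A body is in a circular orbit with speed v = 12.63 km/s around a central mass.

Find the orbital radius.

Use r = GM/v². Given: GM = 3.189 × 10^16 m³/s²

Convert to SI: v = 12.63 km/s = 12630 m/s.
For a circular orbit, v² = GM / r, so r = GM / v².
r = 3.189e+16 / (12630)² m ≈ 1.999e+08 m = 199.9 Mm.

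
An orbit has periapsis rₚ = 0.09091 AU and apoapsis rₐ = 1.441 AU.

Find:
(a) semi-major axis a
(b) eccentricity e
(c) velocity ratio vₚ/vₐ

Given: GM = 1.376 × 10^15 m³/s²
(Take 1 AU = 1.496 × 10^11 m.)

Convert to SI: rₚ = 0.09091 AU = 1.36001e+10 m; rₐ = 1.441 AU = 2.15574e+11 m.
(a) a = (rₚ + rₐ)/2 = (1.36001e+10 + 2.15574e+11)/2 ≈ 1.146e+11 m
(b) e = (rₐ − rₚ)/(rₐ + rₚ) = (2.15574e+11 − 1.36001e+10)/(2.15574e+11 + 1.36001e+10) ≈ 0.8813
(c) Conservation of angular momentum (rₚvₚ = rₐvₐ) gives vₚ/vₐ = rₐ/rₚ = 2.15574e+11/1.36001e+10 ≈ 15.85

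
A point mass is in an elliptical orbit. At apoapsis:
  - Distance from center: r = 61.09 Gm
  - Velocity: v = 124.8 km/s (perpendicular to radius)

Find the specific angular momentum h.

Convert to SI: r = 61.09 Gm = 6.109e+10 m; v = 124.8 km/s = 124800 m/s.
With v perpendicular to r, h = r · v.
h = 6.109e+10 · 124800 m²/s ≈ 7.624e+15 m²/s.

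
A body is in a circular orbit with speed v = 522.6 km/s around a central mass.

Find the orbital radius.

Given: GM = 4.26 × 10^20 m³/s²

Convert to SI: v = 522.6 km/s = 522600 m/s.
For a circular orbit, v² = GM / r, so r = GM / v².
r = 4.26e+20 / (522600)² m ≈ 1.56e+09 m = 1.56 Gm.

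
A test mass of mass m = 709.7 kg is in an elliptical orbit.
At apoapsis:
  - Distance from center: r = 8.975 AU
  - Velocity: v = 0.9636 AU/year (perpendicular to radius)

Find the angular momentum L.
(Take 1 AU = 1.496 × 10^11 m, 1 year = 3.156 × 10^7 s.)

Convert to SI: r = 8.975 AU = 1.34266e+12 m; v = 0.9636 AU/year = 4567.63 m/s.
Since v is perpendicular to r, L = m · v · r.
L = 709.7 · 4567.63 · 1.34266e+12 kg·m²/s ≈ 4.352e+18 kg·m²/s.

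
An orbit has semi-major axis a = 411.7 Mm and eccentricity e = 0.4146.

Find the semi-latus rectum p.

Convert to SI: a = 411.7 Mm = 4.117e+08 m.
p = a (1 − e²).
p = 4.117e+08 · (1 − (0.4146)²) = 4.117e+08 · 0.828107 ≈ 3.409e+08 m = 340.9 Mm.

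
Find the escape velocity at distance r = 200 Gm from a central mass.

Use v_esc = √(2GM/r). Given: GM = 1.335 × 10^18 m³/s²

Convert to SI: r = 200 Gm = 2e+11 m.
Escape velocity comes from setting total energy to zero: ½v² − GM/r = 0 ⇒ v_esc = √(2GM / r).
v_esc = √(2 · 1.335e+18 / 2e+11) m/s ≈ 3654 m/s = 3.654 km/s.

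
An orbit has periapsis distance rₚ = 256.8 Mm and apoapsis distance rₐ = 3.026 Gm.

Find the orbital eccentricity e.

Convert to SI: rₚ = 256.8 Mm = 2.568e+08 m; rₐ = 3.026 Gm = 3.026e+09 m.
e = (rₐ − rₚ) / (rₐ + rₚ).
e = (3.026e+09 − 2.568e+08) / (3.026e+09 + 2.568e+08) = 2.7692e+09 / 3.2828e+09 ≈ 0.8435.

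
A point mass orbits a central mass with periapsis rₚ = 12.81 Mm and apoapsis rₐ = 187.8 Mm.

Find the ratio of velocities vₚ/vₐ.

Convert to SI: rₚ = 12.81 Mm = 1.281e+07 m; rₐ = 187.8 Mm = 1.878e+08 m.
Conservation of angular momentum gives rₚvₚ = rₐvₐ, so vₚ/vₐ = rₐ/rₚ.
vₚ/vₐ = 1.878e+08 / 1.281e+07 ≈ 14.66.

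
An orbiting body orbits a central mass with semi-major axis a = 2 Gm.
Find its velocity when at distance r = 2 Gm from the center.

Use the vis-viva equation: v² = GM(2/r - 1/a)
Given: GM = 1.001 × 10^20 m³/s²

Convert to SI: a = 2 Gm = 2e+09 m; r = 2 Gm = 2e+09 m.
Vis-viva: v = √(GM · (2/r − 1/a)).
2/r − 1/a = 2/2e+09 − 1/2e+09 = 5e-10 m⁻¹.
v = √(1.001e+20 · 5e-10) m/s ≈ 2.237e+05 m/s = 223.7 km/s.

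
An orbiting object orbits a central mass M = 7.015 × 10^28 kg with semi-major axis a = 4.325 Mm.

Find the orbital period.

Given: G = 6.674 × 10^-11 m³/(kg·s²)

Convert to SI: a = 4.325 Mm = 4.325e+06 m.
GM = G · M = 6.674e-11 · 7.015e+28 = 4.68181e+18 m³/s².
Kepler's third law: T = 2π √(a³ / GM).
Substituting a = 4.325e+06 m and GM = 4.68181e+18 m³/s²:
T = 2π √((4.325e+06)³ / 4.68181e+18) s
T ≈ 26.12 s = 26.12 seconds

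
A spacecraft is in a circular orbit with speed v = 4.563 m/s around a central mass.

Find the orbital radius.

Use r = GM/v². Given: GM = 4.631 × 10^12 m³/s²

For a circular orbit, v² = GM / r, so r = GM / v².
r = 4.631e+12 / (4.563)² m ≈ 2.224e+11 m = 222.4 Gm.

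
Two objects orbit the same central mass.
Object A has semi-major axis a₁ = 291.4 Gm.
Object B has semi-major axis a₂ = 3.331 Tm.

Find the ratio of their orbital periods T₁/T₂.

Convert to SI: a₁ = 291.4 Gm = 2.914e+11 m; a₂ = 3.331 Tm = 3.331e+12 m.
From Kepler's third law, (T₁/T₂)² = (a₁/a₂)³, so T₁/T₂ = (a₁/a₂)^(3/2).
a₁/a₂ = 2.914e+11 / 3.331e+12 = 0.0874812.
T₁/T₂ = (0.0874812)^(3/2) ≈ 0.02587.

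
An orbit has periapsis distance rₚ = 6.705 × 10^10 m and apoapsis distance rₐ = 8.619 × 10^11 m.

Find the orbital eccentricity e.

e = (rₐ − rₚ) / (rₐ + rₚ).
e = (8.619e+11 − 6.705e+10) / (8.619e+11 + 6.705e+10) = 7.9485e+11 / 9.2895e+11 ≈ 0.8556.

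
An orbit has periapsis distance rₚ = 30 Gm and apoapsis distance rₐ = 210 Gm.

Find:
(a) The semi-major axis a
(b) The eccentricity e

Convert to SI: rₚ = 30 Gm = 3e+10 m; rₐ = 210 Gm = 2.1e+11 m.
(a) a = (rₚ + rₐ) / 2 = (3e+10 + 2.1e+11) / 2 ≈ 1.2e+11 m = 120 Gm.
(b) e = (rₐ − rₚ) / (rₐ + rₚ) = (2.1e+11 − 3e+10) / (2.1e+11 + 3e+10) ≈ 0.75.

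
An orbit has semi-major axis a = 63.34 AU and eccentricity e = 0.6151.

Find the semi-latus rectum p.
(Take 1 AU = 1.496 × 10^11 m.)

Convert to SI: a = 63.34 AU = 9.47566e+12 m.
p = a (1 − e²).
p = 9.47566e+12 · (1 − (0.6151)²) = 9.47566e+12 · 0.621652 ≈ 5.891e+12 m = 39.38 AU.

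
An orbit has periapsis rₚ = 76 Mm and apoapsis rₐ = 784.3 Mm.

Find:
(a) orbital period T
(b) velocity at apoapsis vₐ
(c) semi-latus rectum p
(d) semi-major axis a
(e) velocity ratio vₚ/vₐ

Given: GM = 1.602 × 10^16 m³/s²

Convert to SI: rₚ = 76 Mm = 7.6e+07 m; rₐ = 784.3 Mm = 7.843e+08 m.
(a) With a = (rₚ + rₐ)/2 = 4.3015e+08 m, T = 2π √(a³/GM) = 2π √((4.3015e+08)³/1.602e+16) s ≈ 4.429e+05 s
(b) With a = (rₚ + rₐ)/2 = 4.3015e+08 m, vₐ = √(GM (2/rₐ − 1/a)) = √(1.602e+16 · (2/7.843e+08 − 1/4.3015e+08)) m/s ≈ 1900 m/s
(c) From a = (rₚ + rₐ)/2 = 4.3015e+08 m and e = (rₐ − rₚ)/(rₐ + rₚ) = 0.823317, p = a(1 − e²) = 4.3015e+08 · (1 − (0.823317)²) ≈ 1.386e+08 m
(d) a = (rₚ + rₐ)/2 = (7.6e+07 + 7.843e+08)/2 ≈ 4.302e+08 m
(e) Conservation of angular momentum (rₚvₚ = rₐvₐ) gives vₚ/vₐ = rₐ/rₚ = 7.843e+08/7.6e+07 ≈ 10.32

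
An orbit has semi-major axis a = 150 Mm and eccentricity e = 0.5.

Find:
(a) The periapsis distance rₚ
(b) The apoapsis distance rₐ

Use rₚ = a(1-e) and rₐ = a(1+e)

Convert to SI: a = 150 Mm = 1.5e+08 m.
(a) rₚ = a(1 − e) = 1.5e+08 · (1 − 0.5) = 1.5e+08 · 0.5 ≈ 7.5e+07 m = 75 Mm.
(b) rₐ = a(1 + e) = 1.5e+08 · (1 + 0.5) = 1.5e+08 · 1.5 ≈ 2.25e+08 m = 225 Mm.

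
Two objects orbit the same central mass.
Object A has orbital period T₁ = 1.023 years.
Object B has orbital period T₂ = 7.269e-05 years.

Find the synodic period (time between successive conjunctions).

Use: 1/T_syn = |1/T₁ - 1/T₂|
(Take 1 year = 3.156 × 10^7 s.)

Convert to SI: T₁ = 1.023 years = 3.22859e+07 s; T₂ = 7.269e-05 years = 2294.1 s.
T_syn = |T₁ · T₂ / (T₁ − T₂)|.
T_syn = |3.22859e+07 · 2294.1 / (3.22859e+07 − 2294.1)| s ≈ 2294 s = 7.27e-05 years.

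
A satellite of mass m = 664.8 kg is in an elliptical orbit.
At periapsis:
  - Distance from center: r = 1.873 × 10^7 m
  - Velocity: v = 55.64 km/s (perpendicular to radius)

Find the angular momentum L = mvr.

Convert to SI: v = 55.64 km/s = 55640 m/s.
Since v is perpendicular to r, L = m · v · r.
L = 664.8 · 55640 · 1.873e+07 kg·m²/s ≈ 6.928e+14 kg·m²/s.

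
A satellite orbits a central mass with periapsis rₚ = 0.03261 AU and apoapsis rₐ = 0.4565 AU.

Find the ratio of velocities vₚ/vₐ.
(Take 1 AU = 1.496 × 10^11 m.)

Convert to SI: rₚ = 0.03261 AU = 4.87846e+09 m; rₐ = 0.4565 AU = 6.82924e+10 m.
Conservation of angular momentum gives rₚvₚ = rₐvₐ, so vₚ/vₐ = rₐ/rₚ.
vₚ/vₐ = 6.82924e+10 / 4.87846e+09 ≈ 14.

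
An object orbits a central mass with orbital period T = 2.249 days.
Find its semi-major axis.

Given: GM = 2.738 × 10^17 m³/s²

Convert to SI: T = 2.249 days = 194314 s.
Invert Kepler's third law: a = (GM · T² / (4π²))^(1/3).
Substituting T = 194314 s and GM = 2.738e+17 m³/s²:
a = (2.738e+17 · (194314)² / (4π²))^(1/3) m
a ≈ 6.398e+08 m = 639.8 Mm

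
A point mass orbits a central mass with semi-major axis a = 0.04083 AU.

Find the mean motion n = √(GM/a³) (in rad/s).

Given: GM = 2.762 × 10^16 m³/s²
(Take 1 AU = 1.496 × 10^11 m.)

Convert to SI: a = 0.04083 AU = 6.10817e+09 m.
n = √(GM / a³).
n = √(2.762e+16 / (6.10817e+09)³) rad/s ≈ 3.481e-07 rad/s.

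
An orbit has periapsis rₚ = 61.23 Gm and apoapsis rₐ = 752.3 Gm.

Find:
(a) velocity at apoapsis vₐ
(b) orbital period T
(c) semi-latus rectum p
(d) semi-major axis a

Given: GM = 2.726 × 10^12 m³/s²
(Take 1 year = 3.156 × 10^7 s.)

Convert to SI: rₚ = 61.23 Gm = 6.123e+10 m; rₐ = 752.3 Gm = 7.523e+11 m.
(a) With a = (rₚ + rₐ)/2 = 4.06765e+11 m, vₐ = √(GM (2/rₐ − 1/a)) = √(2.726e+12 · (2/7.523e+11 − 1/4.06765e+11)) m/s ≈ 0.7385 m/s
(b) With a = (rₚ + rₐ)/2 = 4.06765e+11 m, T = 2π √(a³/GM) = 2π √((4.06765e+11)³/2.726e+12) s ≈ 9.873e+11 s
(c) From a = (rₚ + rₐ)/2 = 4.06765e+11 m and e = (rₐ − rₚ)/(rₐ + rₚ) = 0.849471, p = a(1 − e²) = 4.06765e+11 · (1 − (0.849471)²) ≈ 1.132e+11 m
(d) a = (rₚ + rₐ)/2 = (6.123e+10 + 7.523e+11)/2 ≈ 4.068e+11 m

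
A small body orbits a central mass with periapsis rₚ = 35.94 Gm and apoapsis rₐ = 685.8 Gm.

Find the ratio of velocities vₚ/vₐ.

Convert to SI: rₚ = 35.94 Gm = 3.594e+10 m; rₐ = 685.8 Gm = 6.858e+11 m.
Conservation of angular momentum gives rₚvₚ = rₐvₐ, so vₚ/vₐ = rₐ/rₚ.
vₚ/vₐ = 6.858e+11 / 3.594e+10 ≈ 19.08.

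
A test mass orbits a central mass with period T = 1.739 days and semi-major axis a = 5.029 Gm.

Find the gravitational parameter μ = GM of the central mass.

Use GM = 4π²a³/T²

Convert to SI: T = 1.739 days = 150250 s; a = 5.029 Gm = 5.029e+09 m.
GM = 4π² · a³ / T².
GM = 4π² · (5.029e+09)³ / (150250)² m³/s² ≈ 2.224e+20 m³/s² = 2.224 × 10^20 m³/s².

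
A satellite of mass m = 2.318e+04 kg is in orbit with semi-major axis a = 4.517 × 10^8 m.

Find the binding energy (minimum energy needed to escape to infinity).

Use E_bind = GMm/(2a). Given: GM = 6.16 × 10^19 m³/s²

Total orbital energy is E = −GMm/(2a); binding energy is E_bind = −E = GMm/(2a).
E_bind = 6.16e+19 · 2.318e+04 / (2 · 4.517e+08) J ≈ 1.581e+15 J = 1.581 PJ.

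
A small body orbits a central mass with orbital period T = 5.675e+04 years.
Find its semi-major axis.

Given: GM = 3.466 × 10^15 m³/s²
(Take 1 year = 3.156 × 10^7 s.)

Convert to SI: T = 5.675e+04 years = 1.79103e+12 s.
Invert Kepler's third law: a = (GM · T² / (4π²))^(1/3).
Substituting T = 1.79103e+12 s and GM = 3.466e+15 m³/s²:
a = (3.466e+15 · (1.79103e+12)² / (4π²))^(1/3) m
a ≈ 6.555e+12 m = 6.555 Tm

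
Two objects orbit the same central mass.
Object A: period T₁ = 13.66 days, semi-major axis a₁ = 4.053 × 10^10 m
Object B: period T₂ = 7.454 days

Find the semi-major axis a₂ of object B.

Convert to SI: T₁ = 13.66 days = 1.18022e+06 s; T₂ = 7.454 days = 644026 s.
Kepler's third law: (T₁/T₂)² = (a₁/a₂)³ ⇒ a₂ = a₁ · (T₂/T₁)^(2/3).
T₂/T₁ = 644026 / 1.18022e+06 = 0.545681.
a₂ = 4.053e+10 · (0.545681)^(2/3) m ≈ 2.706e+10 m = 2.706 × 10^10 m.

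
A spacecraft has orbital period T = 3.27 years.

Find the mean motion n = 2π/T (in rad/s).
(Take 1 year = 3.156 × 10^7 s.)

Convert to SI: T = 3.27 years = 1.03201e+08 s.
n = 2π / T.
n = 2π / 1.03201e+08 s ≈ 6.088e-08 rad/s.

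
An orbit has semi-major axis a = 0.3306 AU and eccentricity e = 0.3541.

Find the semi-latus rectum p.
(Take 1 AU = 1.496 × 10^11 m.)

Convert to SI: a = 0.3306 AU = 4.94578e+10 m.
p = a (1 − e²).
p = 4.94578e+10 · (1 − (0.3541)²) = 4.94578e+10 · 0.874613 ≈ 4.326e+10 m = 0.2891 AU.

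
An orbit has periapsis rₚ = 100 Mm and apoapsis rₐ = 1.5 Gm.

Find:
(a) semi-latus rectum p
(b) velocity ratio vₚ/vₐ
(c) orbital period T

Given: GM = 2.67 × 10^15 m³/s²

Convert to SI: rₚ = 100 Mm = 1e+08 m; rₐ = 1.5 Gm = 1.5e+09 m.
(a) From a = (rₚ + rₐ)/2 = 8e+08 m and e = (rₐ − rₚ)/(rₐ + rₚ) = 0.875, p = a(1 − e²) = 8e+08 · (1 − (0.875)²) ≈ 1.875e+08 m
(b) Conservation of angular momentum (rₚvₚ = rₐvₐ) gives vₚ/vₐ = rₐ/rₚ = 1.5e+09/1e+08 ≈ 15
(c) With a = (rₚ + rₐ)/2 = 8e+08 m, T = 2π √(a³/GM) = 2π √((8e+08)³/2.67e+15) s ≈ 2.751e+06 s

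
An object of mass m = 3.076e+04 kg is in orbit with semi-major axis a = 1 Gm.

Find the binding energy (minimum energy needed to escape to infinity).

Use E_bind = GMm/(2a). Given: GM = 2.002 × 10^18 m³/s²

Convert to SI: a = 1 Gm = 1e+09 m.
Total orbital energy is E = −GMm/(2a); binding energy is E_bind = −E = GMm/(2a).
E_bind = 2.002e+18 · 3.076e+04 / (2 · 1e+09) J ≈ 3.079e+13 J = 30.79 TJ.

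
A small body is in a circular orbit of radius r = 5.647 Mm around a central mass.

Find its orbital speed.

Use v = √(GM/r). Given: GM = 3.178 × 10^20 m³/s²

Convert to SI: r = 5.647 Mm = 5.647e+06 m.
For a circular orbit, gravity supplies the centripetal force, so v = √(GM / r).
v = √(3.178e+20 / 5.647e+06) m/s ≈ 7.502e+06 m/s = 7502 km/s.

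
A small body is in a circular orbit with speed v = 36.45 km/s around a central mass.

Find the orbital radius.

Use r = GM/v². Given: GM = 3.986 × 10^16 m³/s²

Convert to SI: v = 36.45 km/s = 36450 m/s.
For a circular orbit, v² = GM / r, so r = GM / v².
r = 3.986e+16 / (36450)² m ≈ 3e+07 m = 30 Mm.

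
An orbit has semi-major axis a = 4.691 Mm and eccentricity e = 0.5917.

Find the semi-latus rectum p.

Convert to SI: a = 4.691 Mm = 4.691e+06 m.
p = a (1 − e²).
p = 4.691e+06 · (1 − (0.5917)²) = 4.691e+06 · 0.649891 ≈ 3.049e+06 m = 3.049 Mm.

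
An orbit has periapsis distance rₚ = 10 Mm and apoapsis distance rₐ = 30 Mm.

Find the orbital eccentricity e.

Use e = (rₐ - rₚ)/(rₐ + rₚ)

Convert to SI: rₚ = 10 Mm = 1e+07 m; rₐ = 30 Mm = 3e+07 m.
e = (rₐ − rₚ) / (rₐ + rₚ).
e = (3e+07 − 1e+07) / (3e+07 + 1e+07) = 2e+07 / 4e+07 ≈ 0.5.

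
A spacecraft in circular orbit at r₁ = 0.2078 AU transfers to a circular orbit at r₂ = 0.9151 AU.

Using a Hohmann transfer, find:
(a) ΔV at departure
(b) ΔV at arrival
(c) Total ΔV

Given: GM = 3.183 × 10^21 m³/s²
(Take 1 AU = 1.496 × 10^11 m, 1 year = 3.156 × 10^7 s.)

Convert to SI: r₁ = 0.2078 AU = 3.10869e+10 m; r₂ = 0.9151 AU = 1.36899e+11 m.
Transfer semi-major axis: a_t = (r₁ + r₂)/2 = (3.10869e+10 + 1.36899e+11)/2 = 8.39929e+10 m.
Circular speeds: v₁ = √(GM/r₁) = 319985 m/s, v₂ = √(GM/r₂) = 152482 m/s.
Transfer speeds (vis-viva v² = GM(2/r − 1/a_t)): v₁ᵗ = 408515 m/s, v₂ᵗ = 92765.3 m/s.
(a) ΔV₁ = |v₁ᵗ − v₁| ≈ 8.853e+04 m/s = 18.68 AU/year.
(b) ΔV₂ = |v₂ − v₂ᵗ| ≈ 5.972e+04 m/s = 12.6 AU/year.
(c) ΔV_total = ΔV₁ + ΔV₂ ≈ 1.482e+05 m/s = 31.27 AU/year.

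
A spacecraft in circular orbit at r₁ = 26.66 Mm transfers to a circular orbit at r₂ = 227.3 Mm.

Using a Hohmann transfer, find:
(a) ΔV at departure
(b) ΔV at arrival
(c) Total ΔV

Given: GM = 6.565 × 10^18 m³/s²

Convert to SI: r₁ = 26.66 Mm = 2.666e+07 m; r₂ = 227.3 Mm = 2.273e+08 m.
Transfer semi-major axis: a_t = (r₁ + r₂)/2 = (2.666e+07 + 2.273e+08)/2 = 1.2698e+08 m.
Circular speeds: v₁ = √(GM/r₁) = 496235 m/s, v₂ = √(GM/r₂) = 169949 m/s.
Transfer speeds (vis-viva v² = GM(2/r − 1/a_t)): v₁ᵗ = 663925 m/s, v₂ᵗ = 77871.8 m/s.
(a) ΔV₁ = |v₁ᵗ − v₁| ≈ 1.677e+05 m/s = 167.7 km/s.
(b) ΔV₂ = |v₂ − v₂ᵗ| ≈ 9.208e+04 m/s = 92.08 km/s.
(c) ΔV_total = ΔV₁ + ΔV₂ ≈ 2.598e+05 m/s = 259.8 km/s.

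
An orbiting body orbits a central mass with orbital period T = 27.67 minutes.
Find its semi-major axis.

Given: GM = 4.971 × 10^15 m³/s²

Convert to SI: T = 27.67 minutes = 1660.2 s.
Invert Kepler's third law: a = (GM · T² / (4π²))^(1/3).
Substituting T = 1660.2 s and GM = 4.971e+15 m³/s²:
a = (4.971e+15 · (1660.2)² / (4π²))^(1/3) m
a ≈ 7.028e+06 m = 7.028 Mm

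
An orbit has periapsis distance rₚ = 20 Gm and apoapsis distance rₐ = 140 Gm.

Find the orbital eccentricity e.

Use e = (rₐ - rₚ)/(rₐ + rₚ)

Convert to SI: rₚ = 20 Gm = 2e+10 m; rₐ = 140 Gm = 1.4e+11 m.
e = (rₐ − rₚ) / (rₐ + rₚ).
e = (1.4e+11 − 2e+10) / (1.4e+11 + 2e+10) = 1.2e+11 / 1.6e+11 ≈ 0.75.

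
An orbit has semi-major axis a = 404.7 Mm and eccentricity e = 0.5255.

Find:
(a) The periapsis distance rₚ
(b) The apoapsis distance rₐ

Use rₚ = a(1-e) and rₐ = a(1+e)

Convert to SI: a = 404.7 Mm = 4.047e+08 m.
(a) rₚ = a(1 − e) = 4.047e+08 · (1 − 0.5255) = 4.047e+08 · 0.4745 ≈ 1.92e+08 m = 192 Mm.
(b) rₐ = a(1 + e) = 4.047e+08 · (1 + 0.5255) = 4.047e+08 · 1.5255 ≈ 6.174e+08 m = 617.4 Mm.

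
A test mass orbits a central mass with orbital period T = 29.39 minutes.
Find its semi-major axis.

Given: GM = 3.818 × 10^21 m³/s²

Convert to SI: T = 29.39 minutes = 1763.4 s.
Invert Kepler's third law: a = (GM · T² / (4π²))^(1/3).
Substituting T = 1763.4 s and GM = 3.818e+21 m³/s²:
a = (3.818e+21 · (1763.4)² / (4π²))^(1/3) m
a ≈ 6.7e+08 m = 670 Mm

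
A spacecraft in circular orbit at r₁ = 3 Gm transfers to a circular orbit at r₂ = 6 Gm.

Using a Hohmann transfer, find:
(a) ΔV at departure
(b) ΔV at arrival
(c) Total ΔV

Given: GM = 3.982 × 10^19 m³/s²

Convert to SI: r₁ = 3 Gm = 3e+09 m; r₂ = 6 Gm = 6e+09 m.
Transfer semi-major axis: a_t = (r₁ + r₂)/2 = (3e+09 + 6e+09)/2 = 4.5e+09 m.
Circular speeds: v₁ = √(GM/r₁) = 115210 m/s, v₂ = √(GM/r₂) = 81465.7 m/s.
Transfer speeds (vis-viva v² = GM(2/r − 1/a_t)): v₁ᵗ = 133033 m/s, v₂ᵗ = 66516.5 m/s.
(a) ΔV₁ = |v₁ᵗ − v₁| ≈ 1.782e+04 m/s = 17.82 km/s.
(b) ΔV₂ = |v₂ − v₂ᵗ| ≈ 1.495e+04 m/s = 14.95 km/s.
(c) ΔV_total = ΔV₁ + ΔV₂ ≈ 3.277e+04 m/s = 32.77 km/s.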